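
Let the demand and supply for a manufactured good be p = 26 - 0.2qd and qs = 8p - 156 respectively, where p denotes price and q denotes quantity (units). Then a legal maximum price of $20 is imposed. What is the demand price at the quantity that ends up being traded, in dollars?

Rearranging demand gives qd = 130 - 5p. In a free market, 130 - 5p = 8p - 156 gives the equilibrium p* = 22, q* = 20.
Because the ceiling (20) lies below the market-clearing price, it is binding.
At p = 20: qd = 130 - 5·20 = 30 and qs = 8·20 - 156 = 4.
Only 4 units reach the market. On the demand curve, the marginal buyer's willingness to pay at q = 4 is (130 - 4)/5 = 25.2.

25.2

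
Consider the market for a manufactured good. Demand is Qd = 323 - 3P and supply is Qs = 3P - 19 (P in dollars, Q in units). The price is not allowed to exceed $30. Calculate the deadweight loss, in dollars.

Setting quantity demanded equal to quantity supplied, 323 - 3P = 3P - 19, gives P* = 57 and Q* = 152.
Since 30 < 57, the ceiling is binding.
At P = 30: Qd = 323 - 3·30 = 233 and Qs = 3·30 - 19 = 71.
Quantity traded falls to 71. At Q = 71 the demand price is (323 - 71)/3 = 84 and the supply price is (19 + 71)/3 = 30.
Deadweight loss = ½ · (84 - 30) · (152 - 71) = ½ · 54 · 81 = 2187.

2187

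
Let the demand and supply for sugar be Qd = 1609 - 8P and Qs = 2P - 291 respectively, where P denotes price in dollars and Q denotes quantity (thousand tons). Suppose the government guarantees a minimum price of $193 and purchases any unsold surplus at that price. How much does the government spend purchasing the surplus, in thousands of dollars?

Without the control the market clears where 1609 - 8P = 2P - 291, i.e. P* = 190 and Q* = 89.
Since 193 > 190, the floor is binding.
At P = 193: Qd = 1609 - 8·193 = 65 and Qs = 2·193 - 291 = 95.
Surplus = Qs - Qd = 30.
Government expenditure = surplus × support price = 30 × 193 = 5790.

5790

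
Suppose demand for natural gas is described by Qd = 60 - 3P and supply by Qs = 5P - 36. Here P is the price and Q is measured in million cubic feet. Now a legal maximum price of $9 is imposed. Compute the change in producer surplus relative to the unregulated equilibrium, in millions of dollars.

In a free market, 60 - 3P = 5P - 36 gives the equilibrium P* = 12, Q* = 24.
The ceiling of 9 is below the equilibrium price 12, so it binds.
At P = 9: Qd = 60 - 3·9 = 33 and Qs = 5·9 - 36 = 9.
Producer surplus without the control is ½ · (12 - 7.2) · 24 = 57.6.
With the ceiling, producers sell 9 units at 9, so PS = ½ · (9 - 7.2) · 9 = 8.1.
Change in producer surplus = 8.1 - 57.6 = -49.5.

-49.5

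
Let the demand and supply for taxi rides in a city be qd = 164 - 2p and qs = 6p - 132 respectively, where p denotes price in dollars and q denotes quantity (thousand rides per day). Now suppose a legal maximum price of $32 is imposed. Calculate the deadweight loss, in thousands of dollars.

Setting quantity demanded equal to quantity supplied, 164 - 2p = 6p - 132, gives p* = 37 and q* = 90.
Since 32 < 37, the ceiling is binding.
At p = 32: qd = 164 - 2·32 = 100 and qs = 6·32 - 132 = 60.
Quantity traded falls to 60. At q = 60 the demand price is (164 - 60)/2 = 52 and the supply price is (132 + 60)/6 = 32.
Deadweight loss = ½ · (52 - 32) · (90 - 60) = ½ · 20 · 30 = 300.

300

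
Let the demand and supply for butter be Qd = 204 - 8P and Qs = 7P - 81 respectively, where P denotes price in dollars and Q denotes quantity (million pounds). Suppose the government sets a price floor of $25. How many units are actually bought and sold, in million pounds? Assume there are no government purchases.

In a free market, 204 - 8P = 7P - 81 gives the equilibrium P* = 19, Q* = 52.
Since 25 > 19, the floor is binding.
At P = 25: Qd = 204 - 8·25 = 4 and Qs = 7·25 - 81 = 94.
The quantity actually transacted is the short side, demand: 4.

4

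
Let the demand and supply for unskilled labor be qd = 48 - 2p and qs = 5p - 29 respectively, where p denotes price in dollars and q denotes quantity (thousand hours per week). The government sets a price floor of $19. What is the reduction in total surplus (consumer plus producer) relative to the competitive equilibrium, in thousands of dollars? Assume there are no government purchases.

Without the control the market clears where 48 - 2p = 5p - 29, i.e. p* = 11 and q* = 26.
The floor of 19 is above the equilibrium price 11, so it binds.
At p = 19: qd = 48 - 2·19 = 10 and qs = 5·19 - 29 = 66.
Quantity traded falls to 10. At q = 10 the demand price is (48 - 10)/2 = 19 and the supply price is (29 + 10)/5 = 7.8.
Deadweight loss = ½ · (19 - 7.8) · (26 - 10) = ½ · 11.2 · 16 = 89.6.

89.6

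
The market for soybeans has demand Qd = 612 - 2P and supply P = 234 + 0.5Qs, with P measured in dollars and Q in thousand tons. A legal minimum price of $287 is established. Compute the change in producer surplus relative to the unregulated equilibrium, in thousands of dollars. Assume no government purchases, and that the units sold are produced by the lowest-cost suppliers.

Rearranging supply gives Qs = 2P - 468. Equilibrium: 612 - 2P = 2P - 468, so 1080 = 4P and P* = 270, Q* = 72.
The floor of 287 is above the equilibrium price 270, so it binds.
At P = 287: Qd = 612 - 2·287 = 38 and Qs = 2·287 - 468 = 106.
Producer surplus without the control is ½ · (270 - 234) · 72 = 1296.
With the floor, 38 units are sold at 287. The supply price at Q = 38 is 253, so PS = ½ · [(287 - 234) + (287 - 253)] · 38 = 1653.
Change in producer surplus = 1653 - 1296 = 357.

357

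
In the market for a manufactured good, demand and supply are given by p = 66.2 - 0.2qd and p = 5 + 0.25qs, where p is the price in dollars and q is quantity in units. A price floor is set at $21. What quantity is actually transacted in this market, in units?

136

Rearranging demand gives qd = 331 - 5p; rearranging supply gives qs = 4p - 20. Setting quantity demanded equal to quantity supplied, 331 - 5p = 4p - 20, gives p* = 39 and q* = 136.
Since 21 is below p* = 39, the floor does not bind and the free-market outcome prevails.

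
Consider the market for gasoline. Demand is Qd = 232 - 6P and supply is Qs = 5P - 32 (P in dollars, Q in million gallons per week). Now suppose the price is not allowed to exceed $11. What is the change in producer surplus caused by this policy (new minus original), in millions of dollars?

Equilibrium: 232 - 6P = 5P - 32, so 264 = 11P and P* = 24, Q* = 88.
Since 11 < 24, the ceiling is binding.
At P = 11: Qd = 232 - 6·11 = 166 and Qs = 5·11 - 32 = 23.
Producer surplus without the control is ½ · (24 - 6.4) · 88 = 774.4.
With the ceiling, producers sell 23 units at 11, so PS = ½ · (11 - 6.4) · 23 = 52.9.
Change in producer surplus = 52.9 - 774.4 = -721.5.

-721.5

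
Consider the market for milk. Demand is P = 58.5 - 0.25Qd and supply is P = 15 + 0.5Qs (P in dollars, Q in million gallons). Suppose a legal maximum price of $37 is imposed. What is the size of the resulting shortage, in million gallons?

Rearranging demand gives Qd = 234 - 4P; rearranging supply gives Qs = 2P - 30. Equilibrium: 234 - 4P = 2P - 30, so 264 = 6P and P* = 44, Q* = 58.
Because the ceiling (37) lies below the market-clearing price, it is binding.
At P = 37: Qd = 234 - 4·37 = 86 and Qs = 2·37 - 30 = 44.
Shortage = Qd - Qs = 86 - 44 = 42.

42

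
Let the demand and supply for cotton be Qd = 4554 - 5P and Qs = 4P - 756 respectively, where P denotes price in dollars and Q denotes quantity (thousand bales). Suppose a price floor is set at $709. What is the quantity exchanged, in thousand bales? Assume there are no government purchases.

Setting quantity demanded equal to quantity supplied, 4554 - 5P = 4P - 756, gives P* = 590 and Q* = 1604.
Since 709 > 590, the floor is binding.
At P = 709: Qd = 4554 - 5·709 = 1009 and Qs = 4·709 - 756 = 2080.
The quantity actually transacted is the short side, demand: 1009.

1009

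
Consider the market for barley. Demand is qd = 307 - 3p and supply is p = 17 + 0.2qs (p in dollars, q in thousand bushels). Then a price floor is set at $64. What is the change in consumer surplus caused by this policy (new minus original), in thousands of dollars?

-2062.5

Rearranging supply gives qs = 5p - 85. Equilibrium: 307 - 3p = 5p - 85, so 392 = 8p and p* = 49, q* = 160.
The floor of 64 is above the equilibrium price 49, so it binds.
At p = 64: qd = 307 - 3·64 = 115 and qs = 5·64 - 85 = 235.
Consumer surplus without the control is ½ · (307/3 - 49) · 160 = 12800/3.
With the floor, consumers buy 115 units at 64, so CS = ½ · (307/3 - 64) · 115 = 13225/6.
Change in consumer surplus = 13225/6 - 12800/3 = -2062.5.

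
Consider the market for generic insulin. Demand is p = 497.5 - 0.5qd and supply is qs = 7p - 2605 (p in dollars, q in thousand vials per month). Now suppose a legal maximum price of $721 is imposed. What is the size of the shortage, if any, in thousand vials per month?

Rearranging demand gives qd = 995 - 2p. Without the control the market clears where 995 - 2p = 7p - 2605, i.e. p* = 400 and q* = 195.
Since 721 is above p* = 400, the ceiling does not bind and the free-market outcome prevails.
Since the control does not bind, there is no shortage.

0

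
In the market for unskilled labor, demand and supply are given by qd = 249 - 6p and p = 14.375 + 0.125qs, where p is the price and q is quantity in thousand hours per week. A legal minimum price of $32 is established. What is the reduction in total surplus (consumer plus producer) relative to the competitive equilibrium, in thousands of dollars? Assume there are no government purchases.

Rearranging supply gives qs = 8p - 115. In a free market, 249 - 6p = 8p - 115 gives the equilibrium p* = 26, q* = 93.
Because the floor (32) lies above the market-clearing price, it is binding.
At p = 32: qd = 249 - 6·32 = 57 and qs = 8·32 - 115 = 141.
Quantity traded falls to 57. At q = 57 the demand price is (249 - 57)/6 = 32 and the supply price is (115 + 57)/8 = 21.5.
Deadweight loss = ½ · (32 - 21.5) · (93 - 57) = ½ · 10.5 · 36 = 189.

189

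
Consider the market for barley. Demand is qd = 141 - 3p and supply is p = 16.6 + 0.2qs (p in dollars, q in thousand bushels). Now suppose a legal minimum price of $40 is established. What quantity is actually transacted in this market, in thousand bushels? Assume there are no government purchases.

21

Rearranging supply gives qs = 5p - 83. Setting quantity demanded equal to quantity supplied, 141 - 3p = 5p - 83, gives p* = 28 and q* = 57.
The floor of 40 is above the equilibrium price 28, so it binds.
At p = 40: qd = 141 - 3·40 = 21 and qs = 5·40 - 83 = 117.
The quantity actually transacted is the short side, demand: 21.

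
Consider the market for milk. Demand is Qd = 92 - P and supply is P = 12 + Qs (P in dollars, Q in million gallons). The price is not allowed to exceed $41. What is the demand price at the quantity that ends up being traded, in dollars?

Rearranging supply gives Qs = P - 12. Without the control the market clears where 92 - P = P - 12, i.e. P* = 52 and Q* = 40.
Because the ceiling (41) lies below the market-clearing price, it is binding.
At P = 41: Qd = 92 - 41 = 51 and Qs = 41 - 12 = 29.
Only 29 units reach the market. On the demand curve, the marginal buyer's willingness to pay at Q = 29 is (92 - 29) = 63.

63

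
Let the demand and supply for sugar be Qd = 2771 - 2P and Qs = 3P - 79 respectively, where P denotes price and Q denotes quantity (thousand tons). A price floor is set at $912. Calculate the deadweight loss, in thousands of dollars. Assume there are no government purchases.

Without the control the market clears where 2771 - 2P = 3P - 79, i.e. P* = 570 and Q* = 1631.
Since 912 > 570, the floor is binding.
At P = 912: Qd = 2771 - 2·912 = 947 and Qs = 3·912 - 79 = 2657.
Quantity traded falls to 947. At Q = 947 the demand price is (2771 - 947)/2 = 912 and the supply price is (79 + 947)/3 = 342.
Deadweight loss = ½ · (912 - 342) · (1631 - 947) = ½ · 570 · 684 = 194940.

194940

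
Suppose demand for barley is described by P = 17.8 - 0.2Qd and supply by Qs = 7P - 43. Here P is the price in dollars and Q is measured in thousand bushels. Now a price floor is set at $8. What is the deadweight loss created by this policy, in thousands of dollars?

Rearranging demand gives Qd = 89 - 5P. In a free market, 89 - 5P = 7P - 43 gives the equilibrium P* = 11, Q* = 34.
Since 8 is below P* = 11, the floor does not bind and the free-market outcome prevails.
Since the control does not bind, no trades are prevented and deadweight loss is zero.

0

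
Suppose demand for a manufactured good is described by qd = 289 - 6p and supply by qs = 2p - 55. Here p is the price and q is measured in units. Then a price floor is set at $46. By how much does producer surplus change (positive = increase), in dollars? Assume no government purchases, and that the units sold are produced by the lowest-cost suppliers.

Without the control the market clears where 289 - 6p = 2p - 55, i.e. p* = 43 and q* = 31.
Because the floor (46) lies above the market-clearing price, it is binding.
At p = 46: qd = 289 - 6·46 = 13 and qs = 2·46 - 55 = 37.
Producer surplus without the control is ½ · (43 - 27.5) · 31 = 240.25.
With the floor, 13 units are sold at 46. The supply price at q = 13 is 34, so PS = ½ · [(46 - 27.5) + (46 - 34)] · 13 = 198.25.
Change in producer surplus = 198.25 - 240.25 = -42.

-42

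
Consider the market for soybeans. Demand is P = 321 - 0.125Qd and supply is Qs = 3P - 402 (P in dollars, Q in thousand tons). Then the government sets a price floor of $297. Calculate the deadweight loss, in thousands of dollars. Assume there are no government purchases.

10692

Rearranging demand gives Qd = 2568 - 8P. In a free market, 2568 - 8P = 3P - 402 gives the equilibrium P* = 270, Q* = 408.
The floor of 297 is above the equilibrium price 270, so it binds.
At P = 297: Qd = 2568 - 8·297 = 192 and Qs = 3·297 - 402 = 489.
Quantity traded falls to 192. At Q = 192 the demand price is (2568 - 192)/8 = 297 and the supply price is (402 + 192)/3 = 198.
Deadweight loss = ½ · (297 - 198) · (408 - 192) = ½ · 99 · 216 = 10692.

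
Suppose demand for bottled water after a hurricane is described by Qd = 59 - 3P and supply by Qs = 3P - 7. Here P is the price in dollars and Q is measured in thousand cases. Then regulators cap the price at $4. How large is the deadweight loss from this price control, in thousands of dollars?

Setting quantity demanded equal to quantity supplied, 59 - 3P = 3P - 7, gives P* = 11 and Q* = 26.
Because the ceiling (4) lies below the market-clearing price, it is binding.
At P = 4: Qd = 59 - 3·4 = 47 and Qs = 3·4 - 7 = 5.
Quantity traded falls to 5. At Q = 5 the demand price is (59 - 5)/3 = 18 and the supply price is (7 + 5)/3 = 4.
Deadweight loss = ½ · (18 - 4) · (26 - 5) = ½ · 14 · 21 = 147.

147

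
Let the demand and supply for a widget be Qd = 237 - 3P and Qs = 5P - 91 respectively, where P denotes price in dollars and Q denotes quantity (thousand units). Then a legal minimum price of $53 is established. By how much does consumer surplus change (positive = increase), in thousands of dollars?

-1152

Without the control the market clears where 237 - 3P = 5P - 91, i.e. P* = 41 and Q* = 114.
Because the floor (53) lies above the market-clearing price, it is binding.
At P = 53: Qd = 237 - 3·53 = 78 and Qs = 5·53 - 91 = 174.
Consumer surplus without the control is ½ · (79 - 41) · 114 = 2166.
With the floor, consumers buy 78 units at 53, so CS = ½ · (79 - 53) · 78 = 1014.
Change in consumer surplus = 1014 - 2166 = -1152.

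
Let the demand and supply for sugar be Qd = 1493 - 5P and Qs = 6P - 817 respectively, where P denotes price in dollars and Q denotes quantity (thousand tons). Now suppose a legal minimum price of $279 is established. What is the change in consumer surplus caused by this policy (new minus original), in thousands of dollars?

Without the control the market clears where 1493 - 5P = 6P - 817, i.e. P* = 210 and Q* = 443.
Because the floor (279) lies above the market-clearing price, it is binding.
At P = 279: Qd = 1493 - 5·279 = 98 and Qs = 6·279 - 817 = 857.
Consumer surplus without the control is ½ · (298.6 - 210) · 443 = 19624.9.
With the floor, consumers buy 98 units at 279, so CS = ½ · (298.6 - 279) · 98 = 960.4.
Change in consumer surplus = 960.4 - 19624.9 = -18664.5.

-18664.5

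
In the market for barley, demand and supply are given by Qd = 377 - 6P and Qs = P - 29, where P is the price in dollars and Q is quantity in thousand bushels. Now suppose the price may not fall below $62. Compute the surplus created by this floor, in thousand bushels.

28

Without the control the market clears where 377 - 6P = P - 29, i.e. P* = 58 and Q* = 29.
Because the floor (62) lies above the market-clearing price, it is binding.
At P = 62: Qd = 377 - 6·62 = 5 and Qs = 62 - 29 = 33.
Surplus = Qs - Qd = 33 - 5 = 28.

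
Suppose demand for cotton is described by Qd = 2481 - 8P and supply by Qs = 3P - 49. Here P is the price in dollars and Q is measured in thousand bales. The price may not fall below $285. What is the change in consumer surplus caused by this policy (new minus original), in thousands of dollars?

-23155

Setting quantity demanded equal to quantity supplied, 2481 - 8P = 3P - 49, gives P* = 230 and Q* = 641.
Because the floor (285) lies above the market-clearing price, it is binding.
At P = 285: Qd = 2481 - 8·285 = 201 and Qs = 3·285 - 49 = 806.
Consumer surplus without the control is ½ · (310.125 - 230) · 641 = 25680.0625.
With the floor, consumers buy 201 units at 285, so CS = ½ · (310.125 - 285) · 201 = 2525.0625.
Change in consumer surplus = 2525.0625 - 25680.0625 = -23155.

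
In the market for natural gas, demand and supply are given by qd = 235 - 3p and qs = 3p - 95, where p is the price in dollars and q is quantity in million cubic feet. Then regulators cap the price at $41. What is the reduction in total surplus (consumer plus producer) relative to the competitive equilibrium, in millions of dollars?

In a free market, 235 - 3p = 3p - 95 gives the equilibrium p* = 55, q* = 70.
Because the ceiling (41) lies below the market-clearing price, it is binding.
At p = 41: qd = 235 - 3·41 = 112 and qs = 3·41 - 95 = 28.
Quantity traded falls to 28. At q = 28 the demand price is (235 - 28)/3 = 69 and the supply price is (95 + 28)/3 = 41.
Deadweight loss = ½ · (69 - 41) · (70 - 28) = ½ · 28 · 42 = 588.

588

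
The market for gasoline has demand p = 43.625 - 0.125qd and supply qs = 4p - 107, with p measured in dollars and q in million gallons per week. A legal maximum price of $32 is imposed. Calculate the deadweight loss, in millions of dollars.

Rearranging demand gives qd = 349 - 8p. In a free market, 349 - 8p = 4p - 107 gives the equilibrium p* = 38, q* = 45.
The ceiling of 32 is below the equilibrium price 38, so it binds.
At p = 32: qd = 349 - 8·32 = 93 and qs = 4·32 - 107 = 21.
Quantity traded falls to 21. At q = 21 the demand price is (349 - 21)/8 = 41 and the supply price is (107 + 21)/4 = 32.
Deadweight loss = ½ · (41 - 32) · (45 - 21) = ½ · 9 · 24 = 108.

108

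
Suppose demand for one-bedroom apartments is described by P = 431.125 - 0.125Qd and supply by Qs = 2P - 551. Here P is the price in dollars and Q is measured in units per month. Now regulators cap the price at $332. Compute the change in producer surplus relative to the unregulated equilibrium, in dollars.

Rearranging demand gives Qd = 3449 - 8P. Setting quantity demanded equal to quantity supplied, 3449 - 8P = 2P - 551, gives P* = 400 and Q* = 249.
The ceiling of 332 is below the equilibrium price 400, so it binds.
At P = 332: Qd = 3449 - 8·332 = 793 and Qs = 2·332 - 551 = 113.
Producer surplus without the control is ½ · (400 - 275.5) · 249 = 15500.25.
With the ceiling, producers sell 113 units at 332, so PS = ½ · (332 - 275.5) · 113 = 3192.25.
Change in producer surplus = 3192.25 - 15500.25 = -12308.

-12308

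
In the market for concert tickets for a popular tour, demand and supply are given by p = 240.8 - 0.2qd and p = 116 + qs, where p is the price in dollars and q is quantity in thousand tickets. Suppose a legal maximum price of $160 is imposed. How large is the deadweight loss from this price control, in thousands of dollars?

2160

Rearranging demand gives qd = 1204 - 5p; rearranging supply gives qs = p - 116. Equilibrium: 1204 - 5p = p - 116, so 1320 = 6p and p* = 220, q* = 104.
The ceiling of 160 is below the equilibrium price 220, so it binds.
At p = 160: qd = 1204 - 5·160 = 404 and qs = 160 - 116 = 44.
Quantity traded falls to 44. At q = 44 the demand price is (1204 - 44)/5 = 232 and the supply price is 116 + 44 = 160.
Deadweight loss = ½ · (232 - 160) · (104 - 44) = ½ · 72 · 60 = 2160.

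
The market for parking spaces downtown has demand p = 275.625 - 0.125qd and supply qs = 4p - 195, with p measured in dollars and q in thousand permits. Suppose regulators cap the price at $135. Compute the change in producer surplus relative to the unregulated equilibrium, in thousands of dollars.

-30875

Rearranging demand gives qd = 2205 - 8p. Without the control the market clears where 2205 - 8p = 4p - 195, i.e. p* = 200 and q* = 605.
Since 135 < 200, the ceiling is binding.
At p = 135: qd = 2205 - 8·135 = 1125 and qs = 4·135 - 195 = 345.
Producer surplus without the control is ½ · (200 - 48.75) · 605 = 45753.125.
With the ceiling, producers sell 345 units at 135, so PS = ½ · (135 - 48.75) · 345 = 14878.125.
Change in producer surplus = 14878.125 - 45753.125 = -30875.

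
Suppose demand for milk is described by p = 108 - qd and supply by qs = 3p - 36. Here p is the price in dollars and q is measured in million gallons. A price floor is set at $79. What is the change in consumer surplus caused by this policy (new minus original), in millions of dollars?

Rearranging demand gives qd = 108 - p. Without the control the market clears where 108 - p = 3p - 36, i.e. p* = 36 and q* = 72.
Because the floor (79) lies above the market-clearing price, it is binding.
At p = 79: qd = 108 - 79 = 29 and qs = 3·79 - 36 = 201.
Consumer surplus without the control is ½ · (108 - 36) · 72 = 2592.
With the floor, consumers buy 29 units at 79, so CS = ½ · (108 - 79) · 29 = 420.5.
Change in consumer surplus = 420.5 - 2592 = -2171.5.

-2171.5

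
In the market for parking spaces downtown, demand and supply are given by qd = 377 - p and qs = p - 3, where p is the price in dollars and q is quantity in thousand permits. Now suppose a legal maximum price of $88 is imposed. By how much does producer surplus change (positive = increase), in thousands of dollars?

-13872

In a free market, 377 - p = p - 3 gives the equilibrium p* = 190, q* = 187.
Because the ceiling (88) lies below the market-clearing price, it is binding.
At p = 88: qd = 377 - 88 = 289 and qs = 88 - 3 = 85.
Producer surplus without the control is ½ · (190 - 3) · 187 = 17484.5.
With the ceiling, producers sell 85 units at 88, so PS = ½ · (88 - 3) · 85 = 3612.5.
Change in producer surplus = 3612.5 - 17484.5 = -13872.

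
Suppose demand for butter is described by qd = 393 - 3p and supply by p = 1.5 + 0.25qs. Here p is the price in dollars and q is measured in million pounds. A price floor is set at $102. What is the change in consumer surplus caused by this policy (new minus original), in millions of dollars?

-6952.5

Rearranging supply gives qs = 4p - 6. Equilibrium: 393 - 3p = 4p - 6, so 399 = 7p and p* = 57, q* = 222.
Since 102 > 57, the floor is binding.
At p = 102: qd = 393 - 3·102 = 87 and qs = 4·102 - 6 = 402.
Consumer surplus without the control is ½ · (131 - 57) · 222 = 8214.
With the floor, consumers buy 87 units at 102, so CS = ½ · (131 - 102) · 87 = 1261.5.
Change in consumer surplus = 1261.5 - 8214 = -6952.5.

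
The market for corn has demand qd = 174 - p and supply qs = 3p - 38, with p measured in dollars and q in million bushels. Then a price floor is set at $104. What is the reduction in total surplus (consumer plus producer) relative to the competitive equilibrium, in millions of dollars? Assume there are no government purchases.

In a free market, 174 - p = 3p - 38 gives the equilibrium p* = 53, q* = 121.
Since 104 > 53, the floor is binding.
At p = 104: qd = 174 - 104 = 70 and qs = 3·104 - 38 = 274.
Quantity traded falls to 70. At q = 70 the demand price is 174 - 70 = 104 and the supply price is (38 + 70)/3 = 36.
Deadweight loss = ½ · (104 - 36) · (121 - 70) = ½ · 68 · 51 = 1734.

1734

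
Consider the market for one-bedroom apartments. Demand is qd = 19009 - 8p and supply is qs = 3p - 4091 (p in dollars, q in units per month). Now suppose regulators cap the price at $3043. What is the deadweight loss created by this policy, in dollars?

0

Setting quantity demanded equal to quantity supplied, 19009 - 8p = 3p - 4091, gives p* = 2100 and q* = 2209.
Since 3043 is above p* = 2100, the ceiling does not bind and the free-market outcome prevails.
Since the control does not bind, no trades are prevented and deadweight loss is zero.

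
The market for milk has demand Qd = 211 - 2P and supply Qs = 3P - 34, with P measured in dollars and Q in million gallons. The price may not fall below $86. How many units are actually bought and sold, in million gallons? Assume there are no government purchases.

Without the control the market clears where 211 - 2P = 3P - 34, i.e. P* = 49 and Q* = 113.
The floor of 86 is above the equilibrium price 49, so it binds.
At P = 86: Qd = 211 - 2·86 = 39 and Qs = 3·86 - 34 = 224.
The quantity actually transacted is the short side, demand: 39.

39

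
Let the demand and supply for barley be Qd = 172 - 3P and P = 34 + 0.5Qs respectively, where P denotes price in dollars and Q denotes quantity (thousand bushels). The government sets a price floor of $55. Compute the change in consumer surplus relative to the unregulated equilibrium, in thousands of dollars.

-122.5

Rearranging supply gives Qs = 2P - 68. Equilibrium: 172 - 3P = 2P - 68, so 240 = 5P and P* = 48, Q* = 28.
The floor of 55 is above the equilibrium price 48, so it binds.
At P = 55: Qd = 172 - 3·55 = 7 and Qs = 2·55 - 68 = 42.
Consumer surplus without the control is ½ · (172/3 - 48) · 28 = 392/3.
With the floor, consumers buy 7 units at 55, so CS = ½ · (172/3 - 55) · 7 = 49/6.
Change in consumer surplus = 49/6 - 392/3 = -122.5.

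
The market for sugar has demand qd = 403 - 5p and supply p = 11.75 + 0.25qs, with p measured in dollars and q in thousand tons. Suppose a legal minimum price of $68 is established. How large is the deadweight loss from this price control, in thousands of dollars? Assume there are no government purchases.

1822.5

Rearranging supply gives qs = 4p - 47. Setting quantity demanded equal to quantity supplied, 403 - 5p = 4p - 47, gives p* = 50 and q* = 153.
The floor of 68 is above the equilibrium price 50, so it binds.
At p = 68: qd = 403 - 5·68 = 63 and qs = 4·68 - 47 = 225.
Quantity traded falls to 63. At q = 63 the demand price is (403 - 63)/5 = 68 and the supply price is (47 + 63)/4 = 27.5.
Deadweight loss = ½ · (68 - 27.5) · (153 - 63) = ½ · 40.5 · 90 = 1822.5.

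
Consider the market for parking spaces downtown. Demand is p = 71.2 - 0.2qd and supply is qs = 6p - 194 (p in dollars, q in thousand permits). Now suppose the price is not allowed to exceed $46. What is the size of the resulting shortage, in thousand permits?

Rearranging demand gives qd = 356 - 5p. Equilibrium: 356 - 5p = 6p - 194, so 550 = 11p and p* = 50, q* = 106.
Since 46 < 50, the ceiling is binding.
At p = 46: qd = 356 - 5·46 = 126 and qs = 6·46 - 194 = 82.
Shortage = qd - qs = 126 - 82 = 44.

44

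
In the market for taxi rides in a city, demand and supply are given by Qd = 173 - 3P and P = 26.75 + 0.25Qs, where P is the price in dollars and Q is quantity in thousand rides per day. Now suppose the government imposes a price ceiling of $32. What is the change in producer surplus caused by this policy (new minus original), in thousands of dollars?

-296

Rearranging supply gives Qs = 4P - 107. In a free market, 173 - 3P = 4P - 107 gives the equilibrium P* = 40, Q* = 53.
Since 32 < 40, the ceiling is binding.
At P = 32: Qd = 173 - 3·32 = 77 and Qs = 4·32 - 107 = 21.
Producer surplus without the control is ½ · (40 - 26.75) · 53 = 351.125.
With the ceiling, producers sell 21 units at 32, so PS = ½ · (32 - 26.75) · 21 = 55.125.
Change in producer surplus = 55.125 - 351.125 = -296.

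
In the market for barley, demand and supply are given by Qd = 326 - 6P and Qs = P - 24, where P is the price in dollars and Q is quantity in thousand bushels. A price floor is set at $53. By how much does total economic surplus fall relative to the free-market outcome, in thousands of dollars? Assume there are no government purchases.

189

In a free market, 326 - 6P = P - 24 gives the equilibrium P* = 50, Q* = 26.
Since 53 > 50, the floor is binding.
At P = 53: Qd = 326 - 6·53 = 8 and Qs = 53 - 24 = 29.
Quantity traded falls to 8. At Q = 8 the demand price is (326 - 8)/6 = 53 and the supply price is 24 + 8 = 32.
Deadweight loss = ½ · (53 - 32) · (26 - 8) = ½ · 21 · 18 = 189.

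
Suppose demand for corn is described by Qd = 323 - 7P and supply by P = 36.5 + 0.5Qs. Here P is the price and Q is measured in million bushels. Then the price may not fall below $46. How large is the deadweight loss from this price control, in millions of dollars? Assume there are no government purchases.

63

Rearranging supply gives Qs = 2P - 73. In a free market, 323 - 7P = 2P - 73 gives the equilibrium P* = 44, Q* = 15.
Since 46 > 44, the floor is binding.
At P = 46: Qd = 323 - 7·46 = 1 and Qs = 2·46 - 73 = 19.
Quantity traded falls to 1. At Q = 1 the demand price is (323 - 1)/7 = 46 and the supply price is (73 + 1)/2 = 37.
Deadweight loss = ½ · (46 - 37) · (15 - 1) = ½ · 9 · 14 = 63.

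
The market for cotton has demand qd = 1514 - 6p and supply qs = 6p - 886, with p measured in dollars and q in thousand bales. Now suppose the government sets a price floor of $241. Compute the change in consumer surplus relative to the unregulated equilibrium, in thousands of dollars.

-7831

Equilibrium: 1514 - 6p = 6p - 886, so 2400 = 12p and p* = 200, q* = 314.
The floor of 241 is above the equilibrium price 200, so it binds.
At p = 241: qd = 1514 - 6·241 = 68 and qs = 6·241 - 886 = 560.
Consumer surplus without the control is ½ · (757/3 - 200) · 314 = 24649/3.
With the floor, consumers buy 68 units at 241, so CS = ½ · (757/3 - 241) · 68 = 1156/3.
Change in consumer surplus = 1156/3 - 24649/3 = -7831.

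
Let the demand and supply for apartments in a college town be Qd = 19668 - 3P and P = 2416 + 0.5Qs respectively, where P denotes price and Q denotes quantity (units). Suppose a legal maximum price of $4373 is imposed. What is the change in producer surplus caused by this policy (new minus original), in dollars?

Rearranging supply gives Qs = 2P - 4832. Without the control the market clears where 19668 - 3P = 2P - 4832, i.e. P* = 4900 and Q* = 4968.
Since 4373 < 4900, the ceiling is binding.
At P = 4373: Qd = 19668 - 3·4373 = 6549 and Qs = 2·4373 - 4832 = 3914.
Producer surplus without the control is ½ · (4900 - 2416) · 4968 = 6170256.
With the ceiling, producers sell 3914 units at 4373, so PS = ½ · (4373 - 2416) · 3914 = 3829849.
Change in producer surplus = 3829849 - 6170256 = -2340407.

-2340407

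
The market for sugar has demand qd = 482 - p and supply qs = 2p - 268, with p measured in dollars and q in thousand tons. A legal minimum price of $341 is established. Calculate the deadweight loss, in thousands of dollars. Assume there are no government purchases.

Equilibrium: 482 - p = 2p - 268, so 750 = 3p and p* = 250, q* = 232.
Since 341 > 250, the floor is binding.
At p = 341: qd = 482 - 341 = 141 and qs = 2·341 - 268 = 414.
Quantity traded falls to 141. At q = 141 the demand price is 482 - 141 = 341 and the supply price is (268 + 141)/2 = 204.5.
Deadweight loss = ½ · (341 - 204.5) · (232 - 141) = ½ · 136.5 · 91 = 6210.75.

6210.75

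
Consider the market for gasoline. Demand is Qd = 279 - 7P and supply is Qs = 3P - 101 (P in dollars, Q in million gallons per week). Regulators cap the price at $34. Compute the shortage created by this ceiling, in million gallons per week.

40

In a free market, 279 - 7P = 3P - 101 gives the equilibrium P* = 38, Q* = 13.
Because the ceiling (34) lies below the market-clearing price, it is binding.
At P = 34: Qd = 279 - 7·34 = 41 and Qs = 3·34 - 101 = 1.
Shortage = Qd - Qs = 41 - 1 = 40.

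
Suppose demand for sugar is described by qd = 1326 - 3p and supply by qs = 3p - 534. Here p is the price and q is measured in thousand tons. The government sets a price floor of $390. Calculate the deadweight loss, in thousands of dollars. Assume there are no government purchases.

Setting quantity demanded equal to quantity supplied, 1326 - 3p = 3p - 534, gives p* = 310 and q* = 396.
Since 390 > 310, the floor is binding.
At p = 390: qd = 1326 - 3·390 = 156 and qs = 3·390 - 534 = 636.
Quantity traded falls to 156. At q = 156 the demand price is (1326 - 156)/3 = 390 and the supply price is (534 + 156)/3 = 230.
Deadweight loss = ½ · (390 - 230) · (396 - 156) = ½ · 160 · 240 = 19200.

19200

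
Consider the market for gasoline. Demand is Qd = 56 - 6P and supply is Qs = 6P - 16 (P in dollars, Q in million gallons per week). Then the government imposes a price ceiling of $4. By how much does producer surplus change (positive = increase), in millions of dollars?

Setting quantity demanded equal to quantity supplied, 56 - 6P = 6P - 16, gives P* = 6 and Q* = 20.
Since 4 < 6, the ceiling is binding.
At P = 4: Qd = 56 - 6·4 = 32 and Qs = 6·4 - 16 = 8.
Producer surplus without the control is ½ · (6 - 8/3) · 20 = 100/3.
With the ceiling, producers sell 8 units at 4, so PS = ½ · (4 - 8/3) · 8 = 16/3.
Change in producer surplus = 16/3 - 100/3 = -28.

-28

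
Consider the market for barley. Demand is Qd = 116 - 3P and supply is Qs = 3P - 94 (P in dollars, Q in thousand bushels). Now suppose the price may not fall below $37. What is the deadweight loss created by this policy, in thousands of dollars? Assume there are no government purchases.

12

Equilibrium: 116 - 3P = 3P - 94, so 210 = 6P and P* = 35, Q* = 11.
Because the floor (37) lies above the market-clearing price, it is binding.
At P = 37: Qd = 116 - 3·37 = 5 and Qs = 3·37 - 94 = 17.
Quantity traded falls to 5. At Q = 5 the demand price is (116 - 5)/3 = 37 and the supply price is (94 + 5)/3 = 33.
Deadweight loss = ½ · (37 - 33) · (11 - 5) = ½ · 4 · 6 = 12.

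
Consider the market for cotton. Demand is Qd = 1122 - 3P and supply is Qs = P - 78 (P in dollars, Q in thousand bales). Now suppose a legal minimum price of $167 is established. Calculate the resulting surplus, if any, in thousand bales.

In a free market, 1122 - 3P = P - 78 gives the equilibrium P* = 300, Q* = 222.
The floor of 167 is below the equilibrium price 300, so it is not binding; the market clears at P* = 300, Q* = 222.
Since the control does not bind, there is no surplus.

0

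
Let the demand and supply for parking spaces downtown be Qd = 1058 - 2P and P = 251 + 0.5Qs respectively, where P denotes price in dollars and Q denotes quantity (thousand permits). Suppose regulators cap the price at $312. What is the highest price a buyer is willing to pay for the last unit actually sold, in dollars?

468

Rearranging supply gives Qs = 2P - 502. In a free market, 1058 - 2P = 2P - 502 gives the equilibrium P* = 390, Q* = 278.
The ceiling of 312 is below the equilibrium price 390, so it binds.
At P = 312: Qd = 1058 - 2·312 = 434 and Qs = 2·312 - 502 = 122.
Only 122 units reach the market. On the demand curve, the marginal buyer's willingness to pay at Q = 122 is (1058 - 122)/2 = 468.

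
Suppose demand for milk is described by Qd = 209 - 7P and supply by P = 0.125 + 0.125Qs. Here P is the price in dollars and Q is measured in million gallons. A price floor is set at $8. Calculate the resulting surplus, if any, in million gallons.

Rearranging supply gives Qs = 8P - 1. Setting quantity demanded equal to quantity supplied, 209 - 7P = 8P - 1, gives P* = 14 and Q* = 111.
Since 8 is below P* = 14, the floor does not bind and the free-market outcome prevails.
Since the control does not bind, there is no surplus.

0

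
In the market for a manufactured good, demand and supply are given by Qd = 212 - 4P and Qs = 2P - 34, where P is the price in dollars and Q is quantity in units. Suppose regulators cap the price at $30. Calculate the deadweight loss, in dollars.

Equilibrium: 212 - 4P = 2P - 34, so 246 = 6P and P* = 41, Q* = 48.
Since 30 < 41, the ceiling is binding.
At P = 30: Qd = 212 - 4·30 = 92 and Qs = 2·30 - 34 = 26.
Quantity traded falls to 26. At Q = 26 the demand price is (212 - 26)/4 = 46.5 and the supply price is (34 + 26)/2 = 30.
Deadweight loss = ½ · (46.5 - 30) · (48 - 26) = ½ · 16.5 · 22 = 181.5.

181.5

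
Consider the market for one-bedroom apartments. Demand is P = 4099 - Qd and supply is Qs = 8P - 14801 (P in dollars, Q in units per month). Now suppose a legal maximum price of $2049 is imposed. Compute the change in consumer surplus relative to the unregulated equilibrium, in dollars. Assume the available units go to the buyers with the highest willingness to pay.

Rearranging demand gives Qd = 4099 - P. Without the control the market clears where 4099 - P = 8P - 14801, i.e. P* = 2100 and Q* = 1999.
Because the ceiling (2049) lies below the market-clearing price, it is binding.
At P = 2049: Qd = 4099 - 2049 = 2050 and Qs = 8·2049 - 14801 = 1591.
Consumer surplus without the control is ½ · (4099 - 2100) · 1999 = 1998000.5.
With the ceiling, 1591 units are sold at 2049 (assume they go to the highest-value buyers). The demand price at Q = 1591 is 2508, so CS = ½ · [(4099 - 2049) + (2508 - 2049)] · 1591 = 1995909.5.
Change in consumer surplus = 1995909.5 - 1998000.5 = -2091.

-2091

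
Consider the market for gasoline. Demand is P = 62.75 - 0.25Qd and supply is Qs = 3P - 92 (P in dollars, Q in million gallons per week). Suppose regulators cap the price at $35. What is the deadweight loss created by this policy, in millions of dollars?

Rearranging demand gives Qd = 251 - 4P. Without the control the market clears where 251 - 4P = 3P - 92, i.e. P* = 49 and Q* = 55.
The ceiling of 35 is below the equilibrium price 49, so it binds.
At P = 35: Qd = 251 - 4·35 = 111 and Qs = 3·35 - 92 = 13.
Quantity traded falls to 13. At Q = 13 the demand price is (251 - 13)/4 = 59.5 and the supply price is (92 + 13)/3 = 35.
Deadweight loss = ½ · (59.5 - 35) · (55 - 13) = ½ · 24.5 · 42 = 514.5.

514.5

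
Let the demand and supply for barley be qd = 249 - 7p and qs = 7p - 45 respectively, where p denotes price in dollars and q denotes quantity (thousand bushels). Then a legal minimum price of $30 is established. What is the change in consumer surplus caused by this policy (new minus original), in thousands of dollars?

Setting quantity demanded equal to quantity supplied, 249 - 7p = 7p - 45, gives p* = 21 and q* = 102.
Because the floor (30) lies above the market-clearing price, it is binding.
At p = 30: qd = 249 - 7·30 = 39 and qs = 7·30 - 45 = 165.
Consumer surplus without the control is ½ · (249/7 - 21) · 102 = 5202/7.
With the floor, consumers buy 39 units at 30, so CS = ½ · (249/7 - 30) · 39 = 1521/14.
Change in consumer surplus = 1521/14 - 5202/7 = -634.5.

-634.5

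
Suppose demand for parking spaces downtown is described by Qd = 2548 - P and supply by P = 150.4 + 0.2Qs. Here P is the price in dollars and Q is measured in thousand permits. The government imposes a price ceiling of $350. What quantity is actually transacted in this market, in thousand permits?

Rearranging supply gives Qs = 5P - 752. Equilibrium: 2548 - P = 5P - 752, so 3300 = 6P and P* = 550, Q* = 1998.
The ceiling of 350 is below the equilibrium price 550, so it binds.
At P = 350: Qd = 2548 - 350 = 2198 and Qs = 5·350 - 752 = 998.
The quantity actually transacted is the short side, supply: 998.

998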